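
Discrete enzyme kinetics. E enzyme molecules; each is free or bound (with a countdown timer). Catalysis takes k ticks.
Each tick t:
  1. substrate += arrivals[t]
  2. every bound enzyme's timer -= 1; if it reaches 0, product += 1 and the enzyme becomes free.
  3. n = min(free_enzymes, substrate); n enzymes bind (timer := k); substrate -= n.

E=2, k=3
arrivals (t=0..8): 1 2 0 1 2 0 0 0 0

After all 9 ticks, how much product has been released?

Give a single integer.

t=0: arr=1 -> substrate=0 bound=1 product=0
t=1: arr=2 -> substrate=1 bound=2 product=0
t=2: arr=0 -> substrate=1 bound=2 product=0
t=3: arr=1 -> substrate=1 bound=2 product=1
t=4: arr=2 -> substrate=2 bound=2 product=2
t=5: arr=0 -> substrate=2 bound=2 product=2
t=6: arr=0 -> substrate=1 bound=2 product=3
t=7: arr=0 -> substrate=0 bound=2 product=4
t=8: arr=0 -> substrate=0 bound=2 product=4

Answer: 4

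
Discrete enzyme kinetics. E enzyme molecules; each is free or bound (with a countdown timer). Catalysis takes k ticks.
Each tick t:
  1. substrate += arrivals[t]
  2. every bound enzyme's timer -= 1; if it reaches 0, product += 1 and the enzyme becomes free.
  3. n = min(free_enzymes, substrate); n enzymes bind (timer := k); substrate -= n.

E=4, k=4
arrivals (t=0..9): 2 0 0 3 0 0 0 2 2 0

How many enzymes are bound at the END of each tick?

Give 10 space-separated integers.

Answer: 2 2 2 4 3 3 3 3 4 4

Derivation:
t=0: arr=2 -> substrate=0 bound=2 product=0
t=1: arr=0 -> substrate=0 bound=2 product=0
t=2: arr=0 -> substrate=0 bound=2 product=0
t=3: arr=3 -> substrate=1 bound=4 product=0
t=4: arr=0 -> substrate=0 bound=3 product=2
t=5: arr=0 -> substrate=0 bound=3 product=2
t=6: arr=0 -> substrate=0 bound=3 product=2
t=7: arr=2 -> substrate=0 bound=3 product=4
t=8: arr=2 -> substrate=0 bound=4 product=5
t=9: arr=0 -> substrate=0 bound=4 product=5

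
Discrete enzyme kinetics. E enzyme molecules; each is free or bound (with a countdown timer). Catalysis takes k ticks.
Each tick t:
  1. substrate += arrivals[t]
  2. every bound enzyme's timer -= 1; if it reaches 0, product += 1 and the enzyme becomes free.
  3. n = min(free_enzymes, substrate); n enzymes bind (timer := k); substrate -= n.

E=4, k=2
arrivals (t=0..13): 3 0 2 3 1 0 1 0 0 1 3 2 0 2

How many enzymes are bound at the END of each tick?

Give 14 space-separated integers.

t=0: arr=3 -> substrate=0 bound=3 product=0
t=1: arr=0 -> substrate=0 bound=3 product=0
t=2: arr=2 -> substrate=0 bound=2 product=3
t=3: arr=3 -> substrate=1 bound=4 product=3
t=4: arr=1 -> substrate=0 bound=4 product=5
t=5: arr=0 -> substrate=0 bound=2 product=7
t=6: arr=1 -> substrate=0 bound=1 product=9
t=7: arr=0 -> substrate=0 bound=1 product=9
t=8: arr=0 -> substrate=0 bound=0 product=10
t=9: arr=1 -> substrate=0 bound=1 product=10
t=10: arr=3 -> substrate=0 bound=4 product=10
t=11: arr=2 -> substrate=1 bound=4 product=11
t=12: arr=0 -> substrate=0 bound=2 product=14
t=13: arr=2 -> substrate=0 bound=3 product=15

Answer: 3 3 2 4 4 2 1 1 0 1 4 4 2 3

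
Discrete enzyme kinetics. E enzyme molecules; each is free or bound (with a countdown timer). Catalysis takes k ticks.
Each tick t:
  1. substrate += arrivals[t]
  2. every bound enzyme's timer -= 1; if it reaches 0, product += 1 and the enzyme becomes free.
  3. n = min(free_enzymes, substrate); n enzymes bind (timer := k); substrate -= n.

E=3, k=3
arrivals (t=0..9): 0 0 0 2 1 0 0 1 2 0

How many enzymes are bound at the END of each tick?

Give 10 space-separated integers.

Answer: 0 0 0 2 3 3 1 1 3 3

Derivation:
t=0: arr=0 -> substrate=0 bound=0 product=0
t=1: arr=0 -> substrate=0 bound=0 product=0
t=2: arr=0 -> substrate=0 bound=0 product=0
t=3: arr=2 -> substrate=0 bound=2 product=0
t=4: arr=1 -> substrate=0 bound=3 product=0
t=5: arr=0 -> substrate=0 bound=3 product=0
t=6: arr=0 -> substrate=0 bound=1 product=2
t=7: arr=1 -> substrate=0 bound=1 product=3
t=8: arr=2 -> substrate=0 bound=3 product=3
t=9: arr=0 -> substrate=0 bound=3 product=3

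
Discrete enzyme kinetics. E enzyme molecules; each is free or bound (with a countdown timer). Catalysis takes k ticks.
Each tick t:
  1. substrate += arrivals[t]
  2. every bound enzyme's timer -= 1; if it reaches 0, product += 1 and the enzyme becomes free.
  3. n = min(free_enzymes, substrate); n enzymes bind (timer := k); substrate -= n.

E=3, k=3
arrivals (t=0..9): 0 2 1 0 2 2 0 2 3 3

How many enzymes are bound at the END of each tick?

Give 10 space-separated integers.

Answer: 0 2 3 3 3 3 3 3 3 3

Derivation:
t=0: arr=0 -> substrate=0 bound=0 product=0
t=1: arr=2 -> substrate=0 bound=2 product=0
t=2: arr=1 -> substrate=0 bound=3 product=0
t=3: arr=0 -> substrate=0 bound=3 product=0
t=4: arr=2 -> substrate=0 bound=3 product=2
t=5: arr=2 -> substrate=1 bound=3 product=3
t=6: arr=0 -> substrate=1 bound=3 product=3
t=7: arr=2 -> substrate=1 bound=3 product=5
t=8: arr=3 -> substrate=3 bound=3 product=6
t=9: arr=3 -> substrate=6 bound=3 product=6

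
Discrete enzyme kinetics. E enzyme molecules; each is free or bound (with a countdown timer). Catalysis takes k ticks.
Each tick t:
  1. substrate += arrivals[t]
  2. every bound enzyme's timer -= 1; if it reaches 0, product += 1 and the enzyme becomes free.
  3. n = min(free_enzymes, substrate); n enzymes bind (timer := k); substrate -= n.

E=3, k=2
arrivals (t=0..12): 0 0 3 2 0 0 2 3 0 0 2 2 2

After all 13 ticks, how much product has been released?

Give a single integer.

Answer: 12

Derivation:
t=0: arr=0 -> substrate=0 bound=0 product=0
t=1: arr=0 -> substrate=0 bound=0 product=0
t=2: arr=3 -> substrate=0 bound=3 product=0
t=3: arr=2 -> substrate=2 bound=3 product=0
t=4: arr=0 -> substrate=0 bound=2 product=3
t=5: arr=0 -> substrate=0 bound=2 product=3
t=6: arr=2 -> substrate=0 bound=2 product=5
t=7: arr=3 -> substrate=2 bound=3 product=5
t=8: arr=0 -> substrate=0 bound=3 product=7
t=9: arr=0 -> substrate=0 bound=2 product=8
t=10: arr=2 -> substrate=0 bound=2 product=10
t=11: arr=2 -> substrate=1 bound=3 product=10
t=12: arr=2 -> substrate=1 bound=3 product=12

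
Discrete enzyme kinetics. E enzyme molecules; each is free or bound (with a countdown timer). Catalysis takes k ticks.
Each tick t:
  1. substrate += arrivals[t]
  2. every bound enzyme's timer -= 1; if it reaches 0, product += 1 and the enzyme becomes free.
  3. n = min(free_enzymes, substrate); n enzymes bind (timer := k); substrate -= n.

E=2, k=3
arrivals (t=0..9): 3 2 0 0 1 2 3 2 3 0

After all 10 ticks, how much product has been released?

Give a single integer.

t=0: arr=3 -> substrate=1 bound=2 product=0
t=1: arr=2 -> substrate=3 bound=2 product=0
t=2: arr=0 -> substrate=3 bound=2 product=0
t=3: arr=0 -> substrate=1 bound=2 product=2
t=4: arr=1 -> substrate=2 bound=2 product=2
t=5: arr=2 -> substrate=4 bound=2 product=2
t=6: arr=3 -> substrate=5 bound=2 product=4
t=7: arr=2 -> substrate=7 bound=2 product=4
t=8: arr=3 -> substrate=10 bound=2 product=4
t=9: arr=0 -> substrate=8 bound=2 product=6

Answer: 6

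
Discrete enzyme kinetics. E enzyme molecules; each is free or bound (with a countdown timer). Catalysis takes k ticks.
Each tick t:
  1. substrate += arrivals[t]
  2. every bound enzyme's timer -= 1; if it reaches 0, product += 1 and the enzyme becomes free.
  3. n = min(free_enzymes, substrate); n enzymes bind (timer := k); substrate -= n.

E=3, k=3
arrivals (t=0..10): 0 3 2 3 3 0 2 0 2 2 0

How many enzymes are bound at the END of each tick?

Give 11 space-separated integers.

t=0: arr=0 -> substrate=0 bound=0 product=0
t=1: arr=3 -> substrate=0 bound=3 product=0
t=2: arr=2 -> substrate=2 bound=3 product=0
t=3: arr=3 -> substrate=5 bound=3 product=0
t=4: arr=3 -> substrate=5 bound=3 product=3
t=5: arr=0 -> substrate=5 bound=3 product=3
t=6: arr=2 -> substrate=7 bound=3 product=3
t=7: arr=0 -> substrate=4 bound=3 product=6
t=8: arr=2 -> substrate=6 bound=3 product=6
t=9: arr=2 -> substrate=8 bound=3 product=6
t=10: arr=0 -> substrate=5 bound=3 product=9

Answer: 0 3 3 3 3 3 3 3 3 3 3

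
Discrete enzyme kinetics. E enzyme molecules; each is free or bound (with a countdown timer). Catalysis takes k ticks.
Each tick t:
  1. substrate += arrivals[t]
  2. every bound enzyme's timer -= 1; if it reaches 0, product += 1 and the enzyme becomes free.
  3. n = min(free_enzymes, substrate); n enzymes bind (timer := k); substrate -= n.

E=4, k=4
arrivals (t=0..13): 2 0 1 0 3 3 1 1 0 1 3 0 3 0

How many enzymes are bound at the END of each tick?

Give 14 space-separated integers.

t=0: arr=2 -> substrate=0 bound=2 product=0
t=1: arr=0 -> substrate=0 bound=2 product=0
t=2: arr=1 -> substrate=0 bound=3 product=0
t=3: arr=0 -> substrate=0 bound=3 product=0
t=4: arr=3 -> substrate=0 bound=4 product=2
t=5: arr=3 -> substrate=3 bound=4 product=2
t=6: arr=1 -> substrate=3 bound=4 product=3
t=7: arr=1 -> substrate=4 bound=4 product=3
t=8: arr=0 -> substrate=1 bound=4 product=6
t=9: arr=1 -> substrate=2 bound=4 product=6
t=10: arr=3 -> substrate=4 bound=4 product=7
t=11: arr=0 -> substrate=4 bound=4 product=7
t=12: arr=3 -> substrate=4 bound=4 product=10
t=13: arr=0 -> substrate=4 bound=4 product=10

Answer: 2 2 3 3 4 4 4 4 4 4 4 4 4 4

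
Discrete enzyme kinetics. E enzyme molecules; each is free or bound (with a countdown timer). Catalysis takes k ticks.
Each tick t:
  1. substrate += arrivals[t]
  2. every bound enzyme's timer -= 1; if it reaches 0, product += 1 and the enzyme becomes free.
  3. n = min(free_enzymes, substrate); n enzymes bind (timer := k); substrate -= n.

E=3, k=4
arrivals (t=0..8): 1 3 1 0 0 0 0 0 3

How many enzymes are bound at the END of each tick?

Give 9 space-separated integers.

Answer: 1 3 3 3 3 2 2 2 3

Derivation:
t=0: arr=1 -> substrate=0 bound=1 product=0
t=1: arr=3 -> substrate=1 bound=3 product=0
t=2: arr=1 -> substrate=2 bound=3 product=0
t=3: arr=0 -> substrate=2 bound=3 product=0
t=4: arr=0 -> substrate=1 bound=3 product=1
t=5: arr=0 -> substrate=0 bound=2 product=3
t=6: arr=0 -> substrate=0 bound=2 product=3
t=7: arr=0 -> substrate=0 bound=2 product=3
t=8: arr=3 -> substrate=1 bound=3 product=4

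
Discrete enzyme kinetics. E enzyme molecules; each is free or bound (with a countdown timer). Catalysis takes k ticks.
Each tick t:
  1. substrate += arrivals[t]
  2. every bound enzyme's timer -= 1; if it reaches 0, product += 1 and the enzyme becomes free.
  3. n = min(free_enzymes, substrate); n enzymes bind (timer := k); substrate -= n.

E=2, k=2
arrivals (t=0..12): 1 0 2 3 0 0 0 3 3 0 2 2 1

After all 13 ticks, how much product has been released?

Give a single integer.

Answer: 10

Derivation:
t=0: arr=1 -> substrate=0 bound=1 product=0
t=1: arr=0 -> substrate=0 bound=1 product=0
t=2: arr=2 -> substrate=0 bound=2 product=1
t=3: arr=3 -> substrate=3 bound=2 product=1
t=4: arr=0 -> substrate=1 bound=2 product=3
t=5: arr=0 -> substrate=1 bound=2 product=3
t=6: arr=0 -> substrate=0 bound=1 product=5
t=7: arr=3 -> substrate=2 bound=2 product=5
t=8: arr=3 -> substrate=4 bound=2 product=6
t=9: arr=0 -> substrate=3 bound=2 product=7
t=10: arr=2 -> substrate=4 bound=2 product=8
t=11: arr=2 -> substrate=5 bound=2 product=9
t=12: arr=1 -> substrate=5 bound=2 product=10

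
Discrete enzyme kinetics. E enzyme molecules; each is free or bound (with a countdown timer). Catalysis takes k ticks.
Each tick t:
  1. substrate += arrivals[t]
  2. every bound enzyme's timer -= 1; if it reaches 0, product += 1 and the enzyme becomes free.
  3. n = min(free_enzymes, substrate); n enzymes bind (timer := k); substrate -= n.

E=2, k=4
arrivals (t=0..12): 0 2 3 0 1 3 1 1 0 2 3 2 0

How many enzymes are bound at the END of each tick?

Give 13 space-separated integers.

t=0: arr=0 -> substrate=0 bound=0 product=0
t=1: arr=2 -> substrate=0 bound=2 product=0
t=2: arr=3 -> substrate=3 bound=2 product=0
t=3: arr=0 -> substrate=3 bound=2 product=0
t=4: arr=1 -> substrate=4 bound=2 product=0
t=5: arr=3 -> substrate=5 bound=2 product=2
t=6: arr=1 -> substrate=6 bound=2 product=2
t=7: arr=1 -> substrate=7 bound=2 product=2
t=8: arr=0 -> substrate=7 bound=2 product=2
t=9: arr=2 -> substrate=7 bound=2 product=4
t=10: arr=3 -> substrate=10 bound=2 product=4
t=11: arr=2 -> substrate=12 bound=2 product=4
t=12: arr=0 -> substrate=12 bound=2 product=4

Answer: 0 2 2 2 2 2 2 2 2 2 2 2 2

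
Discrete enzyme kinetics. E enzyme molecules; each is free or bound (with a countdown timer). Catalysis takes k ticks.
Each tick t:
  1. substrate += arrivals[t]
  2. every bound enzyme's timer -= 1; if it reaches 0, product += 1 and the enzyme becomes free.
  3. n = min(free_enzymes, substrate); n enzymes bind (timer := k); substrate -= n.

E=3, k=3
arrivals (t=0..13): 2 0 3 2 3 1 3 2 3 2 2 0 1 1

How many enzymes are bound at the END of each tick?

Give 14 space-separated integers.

t=0: arr=2 -> substrate=0 bound=2 product=0
t=1: arr=0 -> substrate=0 bound=2 product=0
t=2: arr=3 -> substrate=2 bound=3 product=0
t=3: arr=2 -> substrate=2 bound=3 product=2
t=4: arr=3 -> substrate=5 bound=3 product=2
t=5: arr=1 -> substrate=5 bound=3 product=3
t=6: arr=3 -> substrate=6 bound=3 product=5
t=7: arr=2 -> substrate=8 bound=3 product=5
t=8: arr=3 -> substrate=10 bound=3 product=6
t=9: arr=2 -> substrate=10 bound=3 product=8
t=10: arr=2 -> substrate=12 bound=3 product=8
t=11: arr=0 -> substrate=11 bound=3 product=9
t=12: arr=1 -> substrate=10 bound=3 product=11
t=13: arr=1 -> substrate=11 bound=3 product=11

Answer: 2 2 3 3 3 3 3 3 3 3 3 3 3 3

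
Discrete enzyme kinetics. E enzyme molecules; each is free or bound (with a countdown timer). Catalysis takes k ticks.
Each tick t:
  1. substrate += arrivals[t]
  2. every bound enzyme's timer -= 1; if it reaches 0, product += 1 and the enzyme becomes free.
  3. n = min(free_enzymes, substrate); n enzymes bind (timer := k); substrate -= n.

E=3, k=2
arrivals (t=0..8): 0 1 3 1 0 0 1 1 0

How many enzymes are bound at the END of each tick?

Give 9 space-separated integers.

t=0: arr=0 -> substrate=0 bound=0 product=0
t=1: arr=1 -> substrate=0 bound=1 product=0
t=2: arr=3 -> substrate=1 bound=3 product=0
t=3: arr=1 -> substrate=1 bound=3 product=1
t=4: arr=0 -> substrate=0 bound=2 product=3
t=5: arr=0 -> substrate=0 bound=1 product=4
t=6: arr=1 -> substrate=0 bound=1 product=5
t=7: arr=1 -> substrate=0 bound=2 product=5
t=8: arr=0 -> substrate=0 bound=1 product=6

Answer: 0 1 3 3 2 1 1 2 1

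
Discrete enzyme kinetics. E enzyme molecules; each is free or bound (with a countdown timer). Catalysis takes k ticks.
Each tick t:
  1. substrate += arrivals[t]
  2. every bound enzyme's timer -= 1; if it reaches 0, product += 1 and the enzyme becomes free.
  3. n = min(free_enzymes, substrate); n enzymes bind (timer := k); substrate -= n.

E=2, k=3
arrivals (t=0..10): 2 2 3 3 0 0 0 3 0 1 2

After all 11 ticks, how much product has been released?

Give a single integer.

t=0: arr=2 -> substrate=0 bound=2 product=0
t=1: arr=2 -> substrate=2 bound=2 product=0
t=2: arr=3 -> substrate=5 bound=2 product=0
t=3: arr=3 -> substrate=6 bound=2 product=2
t=4: arr=0 -> substrate=6 bound=2 product=2
t=5: arr=0 -> substrate=6 bound=2 product=2
t=6: arr=0 -> substrate=4 bound=2 product=4
t=7: arr=3 -> substrate=7 bound=2 product=4
t=8: arr=0 -> substrate=7 bound=2 product=4
t=9: arr=1 -> substrate=6 bound=2 product=6
t=10: arr=2 -> substrate=8 bound=2 product=6

Answer: 6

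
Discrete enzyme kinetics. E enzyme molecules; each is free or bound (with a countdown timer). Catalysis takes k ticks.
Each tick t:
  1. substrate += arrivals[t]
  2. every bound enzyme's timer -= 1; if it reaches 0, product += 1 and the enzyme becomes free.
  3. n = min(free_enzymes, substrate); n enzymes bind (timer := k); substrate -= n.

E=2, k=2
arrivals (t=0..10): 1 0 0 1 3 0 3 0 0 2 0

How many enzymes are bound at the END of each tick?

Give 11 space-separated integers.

t=0: arr=1 -> substrate=0 bound=1 product=0
t=1: arr=0 -> substrate=0 bound=1 product=0
t=2: arr=0 -> substrate=0 bound=0 product=1
t=3: arr=1 -> substrate=0 bound=1 product=1
t=4: arr=3 -> substrate=2 bound=2 product=1
t=5: arr=0 -> substrate=1 bound=2 product=2
t=6: arr=3 -> substrate=3 bound=2 product=3
t=7: arr=0 -> substrate=2 bound=2 product=4
t=8: arr=0 -> substrate=1 bound=2 product=5
t=9: arr=2 -> substrate=2 bound=2 product=6
t=10: arr=0 -> substrate=1 bound=2 product=7

Answer: 1 1 0 1 2 2 2 2 2 2 2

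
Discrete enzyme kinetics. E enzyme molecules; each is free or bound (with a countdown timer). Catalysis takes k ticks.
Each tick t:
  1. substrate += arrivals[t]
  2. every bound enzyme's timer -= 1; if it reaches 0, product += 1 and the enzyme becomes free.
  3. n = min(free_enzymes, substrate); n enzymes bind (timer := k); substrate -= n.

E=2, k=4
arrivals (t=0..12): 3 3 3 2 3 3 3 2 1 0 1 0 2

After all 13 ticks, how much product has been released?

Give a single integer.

Answer: 6

Derivation:
t=0: arr=3 -> substrate=1 bound=2 product=0
t=1: arr=3 -> substrate=4 bound=2 product=0
t=2: arr=3 -> substrate=7 bound=2 product=0
t=3: arr=2 -> substrate=9 bound=2 product=0
t=4: arr=3 -> substrate=10 bound=2 product=2
t=5: arr=3 -> substrate=13 bound=2 product=2
t=6: arr=3 -> substrate=16 bound=2 product=2
t=7: arr=2 -> substrate=18 bound=2 product=2
t=8: arr=1 -> substrate=17 bound=2 product=4
t=9: arr=0 -> substrate=17 bound=2 product=4
t=10: arr=1 -> substrate=18 bound=2 product=4
t=11: arr=0 -> substrate=18 bound=2 product=4
t=12: arr=2 -> substrate=18 bound=2 product=6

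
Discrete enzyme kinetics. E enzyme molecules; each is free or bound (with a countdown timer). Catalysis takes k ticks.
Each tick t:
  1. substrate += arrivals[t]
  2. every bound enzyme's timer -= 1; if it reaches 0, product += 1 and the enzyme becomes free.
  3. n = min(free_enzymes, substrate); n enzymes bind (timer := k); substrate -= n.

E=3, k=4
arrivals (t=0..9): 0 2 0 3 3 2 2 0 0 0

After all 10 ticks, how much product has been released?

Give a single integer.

Answer: 5

Derivation:
t=0: arr=0 -> substrate=0 bound=0 product=0
t=1: arr=2 -> substrate=0 bound=2 product=0
t=2: arr=0 -> substrate=0 bound=2 product=0
t=3: arr=3 -> substrate=2 bound=3 product=0
t=4: arr=3 -> substrate=5 bound=3 product=0
t=5: arr=2 -> substrate=5 bound=3 product=2
t=6: arr=2 -> substrate=7 bound=3 product=2
t=7: arr=0 -> substrate=6 bound=3 product=3
t=8: arr=0 -> substrate=6 bound=3 product=3
t=9: arr=0 -> substrate=4 bound=3 product=5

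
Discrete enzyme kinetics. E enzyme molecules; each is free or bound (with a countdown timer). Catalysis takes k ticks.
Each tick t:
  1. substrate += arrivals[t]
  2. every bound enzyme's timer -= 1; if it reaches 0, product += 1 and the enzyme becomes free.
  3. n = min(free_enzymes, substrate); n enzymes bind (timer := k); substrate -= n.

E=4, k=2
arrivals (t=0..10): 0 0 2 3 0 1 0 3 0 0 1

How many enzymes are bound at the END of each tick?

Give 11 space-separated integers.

t=0: arr=0 -> substrate=0 bound=0 product=0
t=1: arr=0 -> substrate=0 bound=0 product=0
t=2: arr=2 -> substrate=0 bound=2 product=0
t=3: arr=3 -> substrate=1 bound=4 product=0
t=4: arr=0 -> substrate=0 bound=3 product=2
t=5: arr=1 -> substrate=0 bound=2 product=4
t=6: arr=0 -> substrate=0 bound=1 product=5
t=7: arr=3 -> substrate=0 bound=3 product=6
t=8: arr=0 -> substrate=0 bound=3 product=6
t=9: arr=0 -> substrate=0 bound=0 product=9
t=10: arr=1 -> substrate=0 bound=1 product=9

Answer: 0 0 2 4 3 2 1 3 3 0 1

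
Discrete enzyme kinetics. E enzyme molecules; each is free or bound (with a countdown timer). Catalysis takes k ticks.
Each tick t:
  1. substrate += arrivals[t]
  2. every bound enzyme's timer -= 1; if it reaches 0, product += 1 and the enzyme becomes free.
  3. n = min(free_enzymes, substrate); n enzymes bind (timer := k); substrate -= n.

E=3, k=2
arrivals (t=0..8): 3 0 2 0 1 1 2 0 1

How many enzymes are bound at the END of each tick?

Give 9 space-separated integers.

Answer: 3 3 2 2 1 2 3 2 1

Derivation:
t=0: arr=3 -> substrate=0 bound=3 product=0
t=1: arr=0 -> substrate=0 bound=3 product=0
t=2: arr=2 -> substrate=0 bound=2 product=3
t=3: arr=0 -> substrate=0 bound=2 product=3
t=4: arr=1 -> substrate=0 bound=1 product=5
t=5: arr=1 -> substrate=0 bound=2 product=5
t=6: arr=2 -> substrate=0 bound=3 product=6
t=7: arr=0 -> substrate=0 bound=2 product=7
t=8: arr=1 -> substrate=0 bound=1 product=9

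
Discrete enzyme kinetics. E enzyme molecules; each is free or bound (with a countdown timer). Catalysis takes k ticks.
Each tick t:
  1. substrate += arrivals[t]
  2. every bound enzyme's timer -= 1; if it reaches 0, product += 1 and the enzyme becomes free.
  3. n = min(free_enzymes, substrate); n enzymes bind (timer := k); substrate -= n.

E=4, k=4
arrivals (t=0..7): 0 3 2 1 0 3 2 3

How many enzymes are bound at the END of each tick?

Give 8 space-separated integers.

Answer: 0 3 4 4 4 4 4 4

Derivation:
t=0: arr=0 -> substrate=0 bound=0 product=0
t=1: arr=3 -> substrate=0 bound=3 product=0
t=2: arr=2 -> substrate=1 bound=4 product=0
t=3: arr=1 -> substrate=2 bound=4 product=0
t=4: arr=0 -> substrate=2 bound=4 product=0
t=5: arr=3 -> substrate=2 bound=4 product=3
t=6: arr=2 -> substrate=3 bound=4 product=4
t=7: arr=3 -> substrate=6 bound=4 product=4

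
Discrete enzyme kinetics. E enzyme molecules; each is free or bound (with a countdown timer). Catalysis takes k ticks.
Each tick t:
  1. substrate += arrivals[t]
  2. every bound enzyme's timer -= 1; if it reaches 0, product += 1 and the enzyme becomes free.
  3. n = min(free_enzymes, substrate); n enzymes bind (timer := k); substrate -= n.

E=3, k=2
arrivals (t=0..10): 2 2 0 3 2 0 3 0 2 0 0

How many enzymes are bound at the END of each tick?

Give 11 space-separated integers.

Answer: 2 3 2 3 3 3 3 3 3 2 1

Derivation:
t=0: arr=2 -> substrate=0 bound=2 product=0
t=1: arr=2 -> substrate=1 bound=3 product=0
t=2: arr=0 -> substrate=0 bound=2 product=2
t=3: arr=3 -> substrate=1 bound=3 product=3
t=4: arr=2 -> substrate=2 bound=3 product=4
t=5: arr=0 -> substrate=0 bound=3 product=6
t=6: arr=3 -> substrate=2 bound=3 product=7
t=7: arr=0 -> substrate=0 bound=3 product=9
t=8: arr=2 -> substrate=1 bound=3 product=10
t=9: arr=0 -> substrate=0 bound=2 product=12
t=10: arr=0 -> substrate=0 bound=1 product=13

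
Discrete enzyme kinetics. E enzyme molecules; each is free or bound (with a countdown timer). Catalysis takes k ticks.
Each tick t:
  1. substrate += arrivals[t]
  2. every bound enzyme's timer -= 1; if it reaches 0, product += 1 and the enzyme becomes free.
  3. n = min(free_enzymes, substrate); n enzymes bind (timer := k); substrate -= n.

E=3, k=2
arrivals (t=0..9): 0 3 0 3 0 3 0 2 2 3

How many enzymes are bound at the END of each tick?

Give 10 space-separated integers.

t=0: arr=0 -> substrate=0 bound=0 product=0
t=1: arr=3 -> substrate=0 bound=3 product=0
t=2: arr=0 -> substrate=0 bound=3 product=0
t=3: arr=3 -> substrate=0 bound=3 product=3
t=4: arr=0 -> substrate=0 bound=3 product=3
t=5: arr=3 -> substrate=0 bound=3 product=6
t=6: arr=0 -> substrate=0 bound=3 product=6
t=7: arr=2 -> substrate=0 bound=2 product=9
t=8: arr=2 -> substrate=1 bound=3 product=9
t=9: arr=3 -> substrate=2 bound=3 product=11

Answer: 0 3 3 3 3 3 3 2 3 3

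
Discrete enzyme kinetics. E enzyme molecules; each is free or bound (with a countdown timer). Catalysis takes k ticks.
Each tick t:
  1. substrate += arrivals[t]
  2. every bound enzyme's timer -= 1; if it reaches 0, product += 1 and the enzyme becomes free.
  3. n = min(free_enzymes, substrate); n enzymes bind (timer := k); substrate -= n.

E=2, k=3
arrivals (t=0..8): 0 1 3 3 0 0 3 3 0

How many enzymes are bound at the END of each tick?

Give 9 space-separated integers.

t=0: arr=0 -> substrate=0 bound=0 product=0
t=1: arr=1 -> substrate=0 bound=1 product=0
t=2: arr=3 -> substrate=2 bound=2 product=0
t=3: arr=3 -> substrate=5 bound=2 product=0
t=4: arr=0 -> substrate=4 bound=2 product=1
t=5: arr=0 -> substrate=3 bound=2 product=2
t=6: arr=3 -> substrate=6 bound=2 product=2
t=7: arr=3 -> substrate=8 bound=2 product=3
t=8: arr=0 -> substrate=7 bound=2 product=4

Answer: 0 1 2 2 2 2 2 2 2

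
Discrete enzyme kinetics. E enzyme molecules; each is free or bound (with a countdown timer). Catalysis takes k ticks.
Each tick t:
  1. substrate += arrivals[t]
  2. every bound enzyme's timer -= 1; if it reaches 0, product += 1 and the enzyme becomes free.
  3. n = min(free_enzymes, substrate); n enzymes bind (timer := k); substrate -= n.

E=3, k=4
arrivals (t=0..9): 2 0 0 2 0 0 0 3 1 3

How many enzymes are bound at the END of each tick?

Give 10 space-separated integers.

t=0: arr=2 -> substrate=0 bound=2 product=0
t=1: arr=0 -> substrate=0 bound=2 product=0
t=2: arr=0 -> substrate=0 bound=2 product=0
t=3: arr=2 -> substrate=1 bound=3 product=0
t=4: arr=0 -> substrate=0 bound=2 product=2
t=5: arr=0 -> substrate=0 bound=2 product=2
t=6: arr=0 -> substrate=0 bound=2 product=2
t=7: arr=3 -> substrate=1 bound=3 product=3
t=8: arr=1 -> substrate=1 bound=3 product=4
t=9: arr=3 -> substrate=4 bound=3 product=4

Answer: 2 2 2 3 2 2 2 3 3 3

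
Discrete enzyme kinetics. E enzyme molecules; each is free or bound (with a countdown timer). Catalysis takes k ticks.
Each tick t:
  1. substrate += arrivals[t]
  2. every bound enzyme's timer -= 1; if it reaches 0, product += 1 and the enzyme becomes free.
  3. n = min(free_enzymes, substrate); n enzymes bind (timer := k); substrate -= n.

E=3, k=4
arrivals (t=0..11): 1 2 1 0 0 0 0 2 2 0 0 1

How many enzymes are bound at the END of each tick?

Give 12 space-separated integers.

t=0: arr=1 -> substrate=0 bound=1 product=0
t=1: arr=2 -> substrate=0 bound=3 product=0
t=2: arr=1 -> substrate=1 bound=3 product=0
t=3: arr=0 -> substrate=1 bound=3 product=0
t=4: arr=0 -> substrate=0 bound=3 product=1
t=5: arr=0 -> substrate=0 bound=1 product=3
t=6: arr=0 -> substrate=0 bound=1 product=3
t=7: arr=2 -> substrate=0 bound=3 product=3
t=8: arr=2 -> substrate=1 bound=3 product=4
t=9: arr=0 -> substrate=1 bound=3 product=4
t=10: arr=0 -> substrate=1 bound=3 product=4
t=11: arr=1 -> substrate=0 bound=3 product=6

Answer: 1 3 3 3 3 1 1 3 3 3 3 3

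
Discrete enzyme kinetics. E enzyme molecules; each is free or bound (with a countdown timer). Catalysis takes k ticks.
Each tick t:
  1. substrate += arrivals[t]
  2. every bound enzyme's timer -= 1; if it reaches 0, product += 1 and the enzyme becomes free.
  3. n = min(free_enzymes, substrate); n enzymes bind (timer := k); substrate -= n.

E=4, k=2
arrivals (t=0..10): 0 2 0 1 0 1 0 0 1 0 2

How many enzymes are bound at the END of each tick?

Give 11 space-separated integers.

t=0: arr=0 -> substrate=0 bound=0 product=0
t=1: arr=2 -> substrate=0 bound=2 product=0
t=2: arr=0 -> substrate=0 bound=2 product=0
t=3: arr=1 -> substrate=0 bound=1 product=2
t=4: arr=0 -> substrate=0 bound=1 product=2
t=5: arr=1 -> substrate=0 bound=1 product=3
t=6: arr=0 -> substrate=0 bound=1 product=3
t=7: arr=0 -> substrate=0 bound=0 product=4
t=8: arr=1 -> substrate=0 bound=1 product=4
t=9: arr=0 -> substrate=0 bound=1 product=4
t=10: arr=2 -> substrate=0 bound=2 product=5

Answer: 0 2 2 1 1 1 1 0 1 1 2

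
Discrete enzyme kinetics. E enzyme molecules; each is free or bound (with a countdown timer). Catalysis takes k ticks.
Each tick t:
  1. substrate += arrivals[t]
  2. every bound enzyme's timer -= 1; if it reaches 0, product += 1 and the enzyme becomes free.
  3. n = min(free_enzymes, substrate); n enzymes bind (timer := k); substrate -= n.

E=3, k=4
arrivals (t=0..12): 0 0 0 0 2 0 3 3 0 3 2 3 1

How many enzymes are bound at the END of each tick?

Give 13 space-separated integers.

t=0: arr=0 -> substrate=0 bound=0 product=0
t=1: arr=0 -> substrate=0 bound=0 product=0
t=2: arr=0 -> substrate=0 bound=0 product=0
t=3: arr=0 -> substrate=0 bound=0 product=0
t=4: arr=2 -> substrate=0 bound=2 product=0
t=5: arr=0 -> substrate=0 bound=2 product=0
t=6: arr=3 -> substrate=2 bound=3 product=0
t=7: arr=3 -> substrate=5 bound=3 product=0
t=8: arr=0 -> substrate=3 bound=3 product=2
t=9: arr=3 -> substrate=6 bound=3 product=2
t=10: arr=2 -> substrate=7 bound=3 product=3
t=11: arr=3 -> substrate=10 bound=3 product=3
t=12: arr=1 -> substrate=9 bound=3 product=5

Answer: 0 0 0 0 2 2 3 3 3 3 3 3 3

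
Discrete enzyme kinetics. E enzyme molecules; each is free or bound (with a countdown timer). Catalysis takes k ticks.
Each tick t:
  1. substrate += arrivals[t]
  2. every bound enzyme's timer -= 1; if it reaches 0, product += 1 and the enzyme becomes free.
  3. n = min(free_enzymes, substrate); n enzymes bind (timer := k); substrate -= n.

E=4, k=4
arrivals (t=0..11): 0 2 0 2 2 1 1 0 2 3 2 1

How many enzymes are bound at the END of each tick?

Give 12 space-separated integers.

Answer: 0 2 2 4 4 4 4 4 4 4 4 4

Derivation:
t=0: arr=0 -> substrate=0 bound=0 product=0
t=1: arr=2 -> substrate=0 bound=2 product=0
t=2: arr=0 -> substrate=0 bound=2 product=0
t=3: arr=2 -> substrate=0 bound=4 product=0
t=4: arr=2 -> substrate=2 bound=4 product=0
t=5: arr=1 -> substrate=1 bound=4 product=2
t=6: arr=1 -> substrate=2 bound=4 product=2
t=7: arr=0 -> substrate=0 bound=4 product=4
t=8: arr=2 -> substrate=2 bound=4 product=4
t=9: arr=3 -> substrate=3 bound=4 product=6
t=10: arr=2 -> substrate=5 bound=4 product=6
t=11: arr=1 -> substrate=4 bound=4 product=8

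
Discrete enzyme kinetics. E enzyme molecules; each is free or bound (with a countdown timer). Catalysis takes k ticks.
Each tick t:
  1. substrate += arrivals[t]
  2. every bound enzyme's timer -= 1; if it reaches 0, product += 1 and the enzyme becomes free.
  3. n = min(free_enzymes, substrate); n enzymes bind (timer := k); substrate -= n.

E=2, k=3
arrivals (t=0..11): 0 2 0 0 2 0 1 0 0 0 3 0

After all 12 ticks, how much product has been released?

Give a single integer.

t=0: arr=0 -> substrate=0 bound=0 product=0
t=1: arr=2 -> substrate=0 bound=2 product=0
t=2: arr=0 -> substrate=0 bound=2 product=0
t=3: arr=0 -> substrate=0 bound=2 product=0
t=4: arr=2 -> substrate=0 bound=2 product=2
t=5: arr=0 -> substrate=0 bound=2 product=2
t=6: arr=1 -> substrate=1 bound=2 product=2
t=7: arr=0 -> substrate=0 bound=1 product=4
t=8: arr=0 -> substrate=0 bound=1 product=4
t=9: arr=0 -> substrate=0 bound=1 product=4
t=10: arr=3 -> substrate=1 bound=2 product=5
t=11: arr=0 -> substrate=1 bound=2 product=5

Answer: 5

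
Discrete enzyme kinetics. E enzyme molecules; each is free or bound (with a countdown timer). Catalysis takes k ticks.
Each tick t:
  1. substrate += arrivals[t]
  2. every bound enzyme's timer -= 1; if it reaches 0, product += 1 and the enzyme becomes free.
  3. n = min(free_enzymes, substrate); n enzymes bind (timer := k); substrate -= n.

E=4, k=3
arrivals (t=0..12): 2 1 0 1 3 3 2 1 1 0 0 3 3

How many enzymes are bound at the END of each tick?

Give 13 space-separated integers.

Answer: 2 3 3 2 4 4 4 4 4 4 3 4 4

Derivation:
t=0: arr=2 -> substrate=0 bound=2 product=0
t=1: arr=1 -> substrate=0 bound=3 product=0
t=2: arr=0 -> substrate=0 bound=3 product=0
t=3: arr=1 -> substrate=0 bound=2 product=2
t=4: arr=3 -> substrate=0 bound=4 product=3
t=5: arr=3 -> substrate=3 bound=4 product=3
t=6: arr=2 -> substrate=4 bound=4 product=4
t=7: arr=1 -> substrate=2 bound=4 product=7
t=8: arr=1 -> substrate=3 bound=4 product=7
t=9: arr=0 -> substrate=2 bound=4 product=8
t=10: arr=0 -> substrate=0 bound=3 product=11
t=11: arr=3 -> substrate=2 bound=4 product=11
t=12: arr=3 -> substrate=4 bound=4 product=12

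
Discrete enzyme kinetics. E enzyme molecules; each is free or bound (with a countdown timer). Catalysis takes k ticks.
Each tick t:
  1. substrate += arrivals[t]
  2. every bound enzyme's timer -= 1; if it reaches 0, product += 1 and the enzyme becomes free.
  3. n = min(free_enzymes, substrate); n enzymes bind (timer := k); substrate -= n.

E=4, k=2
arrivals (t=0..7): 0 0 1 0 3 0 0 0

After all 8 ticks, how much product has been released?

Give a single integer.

t=0: arr=0 -> substrate=0 bound=0 product=0
t=1: arr=0 -> substrate=0 bound=0 product=0
t=2: arr=1 -> substrate=0 bound=1 product=0
t=3: arr=0 -> substrate=0 bound=1 product=0
t=4: arr=3 -> substrate=0 bound=3 product=1
t=5: arr=0 -> substrate=0 bound=3 product=1
t=6: arr=0 -> substrate=0 bound=0 product=4
t=7: arr=0 -> substrate=0 bound=0 product=4

Answer: 4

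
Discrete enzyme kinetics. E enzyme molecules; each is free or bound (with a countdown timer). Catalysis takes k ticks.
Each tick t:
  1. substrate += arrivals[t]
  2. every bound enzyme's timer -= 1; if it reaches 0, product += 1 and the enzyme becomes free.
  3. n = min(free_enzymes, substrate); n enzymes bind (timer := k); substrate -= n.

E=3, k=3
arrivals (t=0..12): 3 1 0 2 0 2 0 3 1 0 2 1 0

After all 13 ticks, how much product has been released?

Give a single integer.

t=0: arr=3 -> substrate=0 bound=3 product=0
t=1: arr=1 -> substrate=1 bound=3 product=0
t=2: arr=0 -> substrate=1 bound=3 product=0
t=3: arr=2 -> substrate=0 bound=3 product=3
t=4: arr=0 -> substrate=0 bound=3 product=3
t=5: arr=2 -> substrate=2 bound=3 product=3
t=6: arr=0 -> substrate=0 bound=2 product=6
t=7: arr=3 -> substrate=2 bound=3 product=6
t=8: arr=1 -> substrate=3 bound=3 product=6
t=9: arr=0 -> substrate=1 bound=3 product=8
t=10: arr=2 -> substrate=2 bound=3 product=9
t=11: arr=1 -> substrate=3 bound=3 product=9
t=12: arr=0 -> substrate=1 bound=3 product=11

Answer: 11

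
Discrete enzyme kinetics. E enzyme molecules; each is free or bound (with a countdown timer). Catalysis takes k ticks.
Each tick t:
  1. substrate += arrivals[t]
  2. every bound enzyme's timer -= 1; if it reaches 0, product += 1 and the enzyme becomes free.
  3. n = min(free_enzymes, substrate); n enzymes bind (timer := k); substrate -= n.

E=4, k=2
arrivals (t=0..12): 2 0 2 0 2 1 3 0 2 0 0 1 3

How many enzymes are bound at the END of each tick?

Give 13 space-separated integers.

Answer: 2 2 2 2 2 3 4 3 2 2 0 1 4

Derivation:
t=0: arr=2 -> substrate=0 bound=2 product=0
t=1: arr=0 -> substrate=0 bound=2 product=0
t=2: arr=2 -> substrate=0 bound=2 product=2
t=3: arr=0 -> substrate=0 bound=2 product=2
t=4: arr=2 -> substrate=0 bound=2 product=4
t=5: arr=1 -> substrate=0 bound=3 product=4
t=6: arr=3 -> substrate=0 bound=4 product=6
t=7: arr=0 -> substrate=0 bound=3 product=7
t=8: arr=2 -> substrate=0 bound=2 product=10
t=9: arr=0 -> substrate=0 bound=2 product=10
t=10: arr=0 -> substrate=0 bound=0 product=12
t=11: arr=1 -> substrate=0 bound=1 product=12
t=12: arr=3 -> substrate=0 bound=4 product=12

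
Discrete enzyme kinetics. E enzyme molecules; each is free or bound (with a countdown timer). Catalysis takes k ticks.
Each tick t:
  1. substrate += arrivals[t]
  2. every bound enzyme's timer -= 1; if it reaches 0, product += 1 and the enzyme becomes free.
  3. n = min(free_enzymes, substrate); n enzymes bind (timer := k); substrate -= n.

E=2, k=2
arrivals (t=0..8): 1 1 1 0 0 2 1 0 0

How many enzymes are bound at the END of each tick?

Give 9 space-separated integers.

Answer: 1 2 2 1 0 2 2 1 1

Derivation:
t=0: arr=1 -> substrate=0 bound=1 product=0
t=1: arr=1 -> substrate=0 bound=2 product=0
t=2: arr=1 -> substrate=0 bound=2 product=1
t=3: arr=0 -> substrate=0 bound=1 product=2
t=4: arr=0 -> substrate=0 bound=0 product=3
t=5: arr=2 -> substrate=0 bound=2 product=3
t=6: arr=1 -> substrate=1 bound=2 product=3
t=7: arr=0 -> substrate=0 bound=1 product=5
t=8: arr=0 -> substrate=0 bound=1 product=5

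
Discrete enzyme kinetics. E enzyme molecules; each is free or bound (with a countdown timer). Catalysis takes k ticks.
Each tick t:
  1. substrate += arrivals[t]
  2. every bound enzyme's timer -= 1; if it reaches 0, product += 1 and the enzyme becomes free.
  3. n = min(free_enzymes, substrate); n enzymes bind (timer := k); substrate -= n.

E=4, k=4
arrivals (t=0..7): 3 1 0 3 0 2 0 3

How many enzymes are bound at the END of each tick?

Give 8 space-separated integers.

t=0: arr=3 -> substrate=0 bound=3 product=0
t=1: arr=1 -> substrate=0 bound=4 product=0
t=2: arr=0 -> substrate=0 bound=4 product=0
t=3: arr=3 -> substrate=3 bound=4 product=0
t=4: arr=0 -> substrate=0 bound=4 product=3
t=5: arr=2 -> substrate=1 bound=4 product=4
t=6: arr=0 -> substrate=1 bound=4 product=4
t=7: arr=3 -> substrate=4 bound=4 product=4

Answer: 3 4 4 4 4 4 4 4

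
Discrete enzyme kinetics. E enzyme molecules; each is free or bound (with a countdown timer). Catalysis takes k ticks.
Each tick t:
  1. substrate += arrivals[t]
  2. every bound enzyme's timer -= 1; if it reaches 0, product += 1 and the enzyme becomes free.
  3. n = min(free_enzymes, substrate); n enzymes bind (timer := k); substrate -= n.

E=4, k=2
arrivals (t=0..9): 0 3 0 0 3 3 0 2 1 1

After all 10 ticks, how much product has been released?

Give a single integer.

Answer: 11

Derivation:
t=0: arr=0 -> substrate=0 bound=0 product=0
t=1: arr=3 -> substrate=0 bound=3 product=0
t=2: arr=0 -> substrate=0 bound=3 product=0
t=3: arr=0 -> substrate=0 bound=0 product=3
t=4: arr=3 -> substrate=0 bound=3 product=3
t=5: arr=3 -> substrate=2 bound=4 product=3
t=6: arr=0 -> substrate=0 bound=3 product=6
t=7: arr=2 -> substrate=0 bound=4 product=7
t=8: arr=1 -> substrate=0 bound=3 product=9
t=9: arr=1 -> substrate=0 bound=2 product=11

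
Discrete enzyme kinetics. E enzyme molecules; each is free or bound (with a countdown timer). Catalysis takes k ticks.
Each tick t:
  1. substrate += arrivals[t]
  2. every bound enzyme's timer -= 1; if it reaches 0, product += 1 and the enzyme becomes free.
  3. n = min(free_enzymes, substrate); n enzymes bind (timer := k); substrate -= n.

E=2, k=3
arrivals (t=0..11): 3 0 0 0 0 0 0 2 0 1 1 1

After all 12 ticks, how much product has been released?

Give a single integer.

t=0: arr=3 -> substrate=1 bound=2 product=0
t=1: arr=0 -> substrate=1 bound=2 product=0
t=2: arr=0 -> substrate=1 bound=2 product=0
t=3: arr=0 -> substrate=0 bound=1 product=2
t=4: arr=0 -> substrate=0 bound=1 product=2
t=5: arr=0 -> substrate=0 bound=1 product=2
t=6: arr=0 -> substrate=0 bound=0 product=3
t=7: arr=2 -> substrate=0 bound=2 product=3
t=8: arr=0 -> substrate=0 bound=2 product=3
t=9: arr=1 -> substrate=1 bound=2 product=3
t=10: arr=1 -> substrate=0 bound=2 product=5
t=11: arr=1 -> substrate=1 bound=2 product=5

Answer: 5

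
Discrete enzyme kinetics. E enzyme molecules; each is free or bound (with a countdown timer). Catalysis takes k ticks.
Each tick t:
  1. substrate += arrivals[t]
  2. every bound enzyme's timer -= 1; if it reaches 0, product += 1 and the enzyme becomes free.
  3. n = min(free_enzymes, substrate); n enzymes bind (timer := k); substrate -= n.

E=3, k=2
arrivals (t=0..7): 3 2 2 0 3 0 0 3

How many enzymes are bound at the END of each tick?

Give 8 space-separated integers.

Answer: 3 3 3 3 3 3 1 3

Derivation:
t=0: arr=3 -> substrate=0 bound=3 product=0
t=1: arr=2 -> substrate=2 bound=3 product=0
t=2: arr=2 -> substrate=1 bound=3 product=3
t=3: arr=0 -> substrate=1 bound=3 product=3
t=4: arr=3 -> substrate=1 bound=3 product=6
t=5: arr=0 -> substrate=1 bound=3 product=6
t=6: arr=0 -> substrate=0 bound=1 product=9
t=7: arr=3 -> substrate=1 bound=3 product=9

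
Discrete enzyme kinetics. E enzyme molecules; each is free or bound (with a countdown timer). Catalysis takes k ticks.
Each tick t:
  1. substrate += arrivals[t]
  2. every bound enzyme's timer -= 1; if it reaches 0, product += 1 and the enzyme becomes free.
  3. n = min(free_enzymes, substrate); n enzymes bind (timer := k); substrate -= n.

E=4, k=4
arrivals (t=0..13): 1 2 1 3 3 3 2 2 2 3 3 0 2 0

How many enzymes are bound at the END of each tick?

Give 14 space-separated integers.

t=0: arr=1 -> substrate=0 bound=1 product=0
t=1: arr=2 -> substrate=0 bound=3 product=0
t=2: arr=1 -> substrate=0 bound=4 product=0
t=3: arr=3 -> substrate=3 bound=4 product=0
t=4: arr=3 -> substrate=5 bound=4 product=1
t=5: arr=3 -> substrate=6 bound=4 product=3
t=6: arr=2 -> substrate=7 bound=4 product=4
t=7: arr=2 -> substrate=9 bound=4 product=4
t=8: arr=2 -> substrate=10 bound=4 product=5
t=9: arr=3 -> substrate=11 bound=4 product=7
t=10: arr=3 -> substrate=13 bound=4 product=8
t=11: arr=0 -> substrate=13 bound=4 product=8
t=12: arr=2 -> substrate=14 bound=4 product=9
t=13: arr=0 -> substrate=12 bound=4 product=11

Answer: 1 3 4 4 4 4 4 4 4 4 4 4 4 4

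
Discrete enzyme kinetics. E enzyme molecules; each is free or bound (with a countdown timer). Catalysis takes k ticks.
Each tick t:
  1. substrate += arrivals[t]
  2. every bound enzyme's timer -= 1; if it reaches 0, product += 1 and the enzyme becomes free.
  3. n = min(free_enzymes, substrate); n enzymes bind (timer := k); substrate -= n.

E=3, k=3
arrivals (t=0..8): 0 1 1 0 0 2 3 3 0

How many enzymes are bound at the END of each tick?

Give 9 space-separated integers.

t=0: arr=0 -> substrate=0 bound=0 product=0
t=1: arr=1 -> substrate=0 bound=1 product=0
t=2: arr=1 -> substrate=0 bound=2 product=0
t=3: arr=0 -> substrate=0 bound=2 product=0
t=4: arr=0 -> substrate=0 bound=1 product=1
t=5: arr=2 -> substrate=0 bound=2 product=2
t=6: arr=3 -> substrate=2 bound=3 product=2
t=7: arr=3 -> substrate=5 bound=3 product=2
t=8: arr=0 -> substrate=3 bound=3 product=4

Answer: 0 1 2 2 1 2 3 3 3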